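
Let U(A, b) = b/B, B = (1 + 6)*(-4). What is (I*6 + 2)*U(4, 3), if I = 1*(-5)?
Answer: 3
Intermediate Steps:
I = -5
B = -28 (B = 7*(-4) = -28)
U(A, b) = -b/28 (U(A, b) = b/(-28) = b*(-1/28) = -b/28)
(I*6 + 2)*U(4, 3) = (-5*6 + 2)*(-1/28*3) = (-30 + 2)*(-3/28) = -28*(-3/28) = 3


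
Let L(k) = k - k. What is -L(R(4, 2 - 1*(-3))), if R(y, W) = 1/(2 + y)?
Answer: 0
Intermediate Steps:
L(k) = 0
-L(R(4, 2 - 1*(-3))) = -1*0 = 0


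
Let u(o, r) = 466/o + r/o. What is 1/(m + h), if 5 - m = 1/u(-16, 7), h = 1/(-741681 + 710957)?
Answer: 14532452/73153371 ≈ 0.19866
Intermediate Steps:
h = -1/30724 (h = 1/(-30724) = -1/30724 ≈ -3.2548e-5)
m = 2381/473 (m = 5 - 1/((466 + 7)/(-16)) = 5 - 1/((-1/16*473)) = 5 - 1/(-473/16) = 5 - 1*(-16/473) = 5 + 16/473 = 2381/473 ≈ 5.0338)
1/(m + h) = 1/(2381/473 - 1/30724) = 1/(73153371/14532452) = 14532452/73153371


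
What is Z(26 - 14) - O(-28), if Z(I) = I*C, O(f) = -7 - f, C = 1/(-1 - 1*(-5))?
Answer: -18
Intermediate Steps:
C = ¼ (C = 1/(-1 + 5) = 1/4 = ¼ ≈ 0.25000)
Z(I) = I/4 (Z(I) = I*(¼) = I/4)
Z(26 - 14) - O(-28) = (26 - 14)/4 - (-7 - 1*(-28)) = (¼)*12 - (-7 + 28) = 3 - 1*21 = 3 - 21 = -18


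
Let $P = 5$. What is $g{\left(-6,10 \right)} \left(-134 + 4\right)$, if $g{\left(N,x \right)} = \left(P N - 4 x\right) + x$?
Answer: $7800$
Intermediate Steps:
$g{\left(N,x \right)} = - 3 x + 5 N$ ($g{\left(N,x \right)} = \left(5 N - 4 x\right) + x = \left(- 4 x + 5 N\right) + x = - 3 x + 5 N$)
$g{\left(-6,10 \right)} \left(-134 + 4\right) = \left(\left(-3\right) 10 + 5 \left(-6\right)\right) \left(-134 + 4\right) = \left(-30 - 30\right) \left(-130\right) = \left(-60\right) \left(-130\right) = 7800$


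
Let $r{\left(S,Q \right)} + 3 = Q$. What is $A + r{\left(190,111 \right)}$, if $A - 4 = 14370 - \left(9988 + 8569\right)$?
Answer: $-4075$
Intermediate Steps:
$r{\left(S,Q \right)} = -3 + Q$
$A = -4183$ ($A = 4 + \left(14370 - \left(9988 + 8569\right)\right) = 4 + \left(14370 - 18557\right) = 4 - 4187 = -4183$)
$A + r{\left(190,111 \right)} = -4183 + \left(-3 + 111\right) = -4183 + 108 = -4075$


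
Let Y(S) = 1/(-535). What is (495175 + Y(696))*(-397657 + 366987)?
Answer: -1625010839616/107 ≈ -1.5187e+10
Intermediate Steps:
Y(S) = -1/535
(495175 + Y(696))*(-397657 + 366987) = (495175 - 1/535)*(-397657 + 366987) = (264918624/535)*(-30670) = -1625010839616/107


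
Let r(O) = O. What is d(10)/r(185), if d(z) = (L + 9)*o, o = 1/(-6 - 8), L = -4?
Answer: -1/518 ≈ -0.0019305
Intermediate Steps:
o = -1/14 (o = 1/(-14) = -1/14 ≈ -0.071429)
d(z) = -5/14 (d(z) = (-4 + 9)*(-1/14) = 5*(-1/14) = -5/14)
d(10)/r(185) = -5/14/185 = -5/14*1/185 = -1/518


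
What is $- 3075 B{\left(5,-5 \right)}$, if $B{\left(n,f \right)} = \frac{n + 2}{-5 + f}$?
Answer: $\frac{4305}{2} \approx 2152.5$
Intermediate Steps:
$B{\left(n,f \right)} = \frac{2 + n}{-5 + f}$
$- 3075 B{\left(5,-5 \right)} = - 3075 \frac{2 + 5}{-5 - 5} = - 3075 \frac{1}{-10} \cdot 7 = - 3075 \left(\left(- \frac{1}{10}\right) 7\right) = \left(-3075\right) \left(- \frac{7}{10}\right) = \frac{4305}{2}$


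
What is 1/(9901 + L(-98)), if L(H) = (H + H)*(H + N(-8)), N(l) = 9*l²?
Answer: -1/83787 ≈ -1.1935e-5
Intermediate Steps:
L(H) = 2*H*(576 + H) (L(H) = (H + H)*(H + 9*(-8)²) = (2*H)*(H + 9*64) = (2*H)*(H + 576) = (2*H)*(576 + H) = 2*H*(576 + H))
1/(9901 + L(-98)) = 1/(9901 + 2*(-98)*(576 - 98)) = 1/(9901 + 2*(-98)*478) = 1/(9901 - 93688) = 1/(-83787) = -1/83787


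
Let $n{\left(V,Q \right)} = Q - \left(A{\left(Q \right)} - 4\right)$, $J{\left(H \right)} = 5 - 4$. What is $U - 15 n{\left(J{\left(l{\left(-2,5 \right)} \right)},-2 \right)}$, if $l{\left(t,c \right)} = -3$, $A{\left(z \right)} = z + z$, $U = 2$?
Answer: $-88$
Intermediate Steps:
$A{\left(z \right)} = 2 z$
$J{\left(H \right)} = 1$ ($J{\left(H \right)} = 5 - 4 = 1$)
$n{\left(V,Q \right)} = 4 - Q$ ($n{\left(V,Q \right)} = Q - \left(2 Q - 4\right) = Q - \left(-4 + 2 Q\right) = 4 - Q$)
$U - 15 n{\left(J{\left(l{\left(-2,5 \right)} \right)},-2 \right)} = 2 - 15 \left(4 - -2\right) = 2 - 15 \left(4 + 2\right) = 2 - 90 = -88$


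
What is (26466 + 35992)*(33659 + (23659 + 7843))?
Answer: 4069825738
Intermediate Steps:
(26466 + 35992)*(33659 + (23659 + 7843)) = 62458*(33659 + 31502) = 62458*65161 = 4069825738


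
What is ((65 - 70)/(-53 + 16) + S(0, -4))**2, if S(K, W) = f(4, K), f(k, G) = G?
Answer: 25/1369 ≈ 0.018261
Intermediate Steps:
S(K, W) = K
((65 - 70)/(-53 + 16) + S(0, -4))**2 = ((65 - 70)/(-53 + 16) + 0)**2 = (-5/(-37) + 0)**2 = (-5*(-1/37) + 0)**2 = (5/37 + 0)**2 = (5/37)**2 = 25/1369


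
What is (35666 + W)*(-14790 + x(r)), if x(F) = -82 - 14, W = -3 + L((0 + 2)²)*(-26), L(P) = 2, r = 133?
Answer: -530105346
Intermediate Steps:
W = -55 (W = -3 + 2*(-26) = -3 - 52 = -55)
x(F) = -96
(35666 + W)*(-14790 + x(r)) = (35666 - 55)*(-14790 - 96) = 35611*(-14886) = -530105346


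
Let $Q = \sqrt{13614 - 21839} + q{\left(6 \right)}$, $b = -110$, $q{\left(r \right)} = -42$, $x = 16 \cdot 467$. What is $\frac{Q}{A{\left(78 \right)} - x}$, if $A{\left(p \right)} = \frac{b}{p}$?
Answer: $\frac{1638}{291463} - \frac{195 i \sqrt{329}}{291463} \approx 0.0056199 - 0.012135 i$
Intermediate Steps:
$x = 7472$
$Q = -42 + 5 i \sqrt{329}$ ($Q = \sqrt{13614 - 21839} - 42 = \sqrt{-8225} - 42 = 5 i \sqrt{329} - 42 = -42 + 5 i \sqrt{329} \approx -42.0 + 90.692 i$)
$A{\left(p \right)} = - \frac{110}{p}$
$\frac{Q}{A{\left(78 \right)} - x} = \frac{-42 + 5 i \sqrt{329}}{- \frac{110}{78} - 7472} = \frac{-42 + 5 i \sqrt{329}}{\left(-110\right) \frac{1}{78} - 7472} = \frac{-42 + 5 i \sqrt{329}}{- \frac{55}{39} - 7472} = \frac{-42 + 5 i \sqrt{329}}{- \frac{291463}{39}} = \left(-42 + 5 i \sqrt{329}\right) \left(- \frac{39}{291463}\right) = \frac{1638}{291463} - \frac{195 i \sqrt{329}}{291463}$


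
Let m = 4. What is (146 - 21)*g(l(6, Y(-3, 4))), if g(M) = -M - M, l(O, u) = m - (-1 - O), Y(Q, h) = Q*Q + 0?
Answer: -2750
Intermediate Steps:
Y(Q, h) = Q² (Y(Q, h) = Q² + 0 = Q²)
l(O, u) = 5 + O (l(O, u) = 4 - (-1 - O) = 4 + (1 + O) = 5 + O)
g(M) = -2*M
(146 - 21)*g(l(6, Y(-3, 4))) = (146 - 21)*(-2*(5 + 6)) = 125*(-2*11) = 125*(-22) = -2750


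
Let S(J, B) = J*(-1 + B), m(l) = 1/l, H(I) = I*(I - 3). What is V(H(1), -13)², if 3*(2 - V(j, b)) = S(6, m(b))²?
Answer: 4056196/28561 ≈ 142.02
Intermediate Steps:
H(I) = I*(-3 + I)
m(l) = 1/l
V(j, b) = 2 - (-6 + 6/b)²/3 (V(j, b) = 2 - 36*(-1 + 1/b)²/3 = 2 - (-6 + 6/b)²/3)
V(H(1), -13)² = (-10 - 12/(-13)² + 24/(-13))² = (-10 - 12*1/169 + 24*(-1/13))² = (-10 - 12/169 - 24/13)² = (-2014/169)² = 4056196/28561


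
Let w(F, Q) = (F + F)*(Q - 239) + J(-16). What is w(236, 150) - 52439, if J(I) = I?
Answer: -94463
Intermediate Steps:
w(F, Q) = -16 + 2*F*(-239 + Q) (w(F, Q) = (F + F)*(Q - 239) - 16 = (2*F)*(-239 + Q) - 16 = 2*F*(-239 + Q) - 16 = -16 + 2*F*(-239 + Q))
w(236, 150) - 52439 = (-16 - 478*236 + 2*236*150) - 52439 = (-16 - 112808 + 70800) - 52439 = -42024 - 52439 = -94463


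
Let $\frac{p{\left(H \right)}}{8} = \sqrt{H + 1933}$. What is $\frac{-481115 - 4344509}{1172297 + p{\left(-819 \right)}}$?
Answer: $- \frac{5657064538328}{1374280184913} + \frac{38604992 \sqrt{1114}}{1374280184913} \approx -4.1154$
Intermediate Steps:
$p{\left(H \right)} = 8 \sqrt{1933 + H}$ ($p{\left(H \right)} = 8 \sqrt{H + 1933} = 8 \sqrt{1933 + H}$)
$\frac{-481115 - 4344509}{1172297 + p{\left(-819 \right)}} = \frac{-481115 - 4344509}{1172297 + 8 \sqrt{1933 - 819}} = - \frac{4825624}{1172297 + 8 \sqrt{1114}}$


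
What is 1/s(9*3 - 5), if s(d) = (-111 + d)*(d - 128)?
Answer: 1/9434 ≈ 0.00010600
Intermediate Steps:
s(d) = (-128 + d)*(-111 + d) (s(d) = (-111 + d)*(-128 + d) = (-128 + d)*(-111 + d))
1/s(9*3 - 5) = 1/(14208 + (9*3 - 5)² - 239*(9*3 - 5)) = 1/(14208 + (27 - 5)² - 239*(27 - 5)) = 1/(14208 + 22² - 239*22) = 1/(14208 + 484 - 5258) = 1/9434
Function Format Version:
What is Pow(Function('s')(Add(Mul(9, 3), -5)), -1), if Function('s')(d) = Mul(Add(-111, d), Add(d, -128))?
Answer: Rational(1, 9434) ≈ 0.00010600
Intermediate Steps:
Function('s')(d) = Mul(Add(-128, d), Add(-111, d)) (Function('s')(d) = Mul(Add(-111, d), Add(-128, d)) = Mul(Add(-128, d), Add(-111, d)))
Pow(Function('s')(Add(Mul(9, 3), -5)), -1) = Pow(Add(14208, Pow(Add(Mul(9, 3), -5), 2), Mul(-239, Add(Mul(9, 3), -5))), -1) = Pow(Add(14208, Pow(Add(27, -5), 2), Mul(-239, Add(27, -5))), -1) = Pow(Add(14208, Pow(22, 2), Mul(-239, 22)), -1) = Pow(Add(14208, 484, -5258), -1) = Pow(9434, -1) = Rational(1, 9434)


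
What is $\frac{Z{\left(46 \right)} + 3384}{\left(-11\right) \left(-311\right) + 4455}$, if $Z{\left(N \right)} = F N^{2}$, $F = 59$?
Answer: $\frac{32057}{1969} \approx 16.281$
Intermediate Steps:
$Z{\left(N \right)} = 59 N^{2}$
$\frac{Z{\left(46 \right)} + 3384}{\left(-11\right) \left(-311\right) + 4455} = \frac{59 \cdot 46^{2} + 3384}{\left(-11\right) \left(-311\right) + 4455} = \frac{59 \cdot 2116 + 3384}{3421 + 4455} = \frac{124844 + 3384}{7876} = 128228 \cdot \frac{1}{7876} = \frac{32057}{1969}$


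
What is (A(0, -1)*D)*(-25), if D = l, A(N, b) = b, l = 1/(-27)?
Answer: -25/27 ≈ -0.92593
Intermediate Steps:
l = -1/27 ≈ -0.037037
D = -1/27 ≈ -0.037037
(A(0, -1)*D)*(-25) = -1*(-1/27)*(-25) = (1/27)*(-25) = -25/27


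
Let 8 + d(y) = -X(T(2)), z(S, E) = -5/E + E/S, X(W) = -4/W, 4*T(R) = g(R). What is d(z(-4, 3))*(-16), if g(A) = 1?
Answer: -128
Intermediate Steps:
T(R) = ¼ (T(R) = (¼)*1 = ¼)
d(y) = 8 (d(y) = -8 - (-4)/¼ = -8 - (-4)*4 = -8 - 1*(-16) = -8 + 16 = 8)
d(z(-4, 3))*(-16) = 8*(-16) = -128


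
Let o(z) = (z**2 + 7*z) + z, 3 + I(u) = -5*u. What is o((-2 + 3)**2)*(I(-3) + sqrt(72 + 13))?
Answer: 108 + 9*sqrt(85) ≈ 190.98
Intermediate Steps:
I(u) = -3 - 5*u
o(z) = z**2 + 8*z
o((-2 + 3)**2)*(I(-3) + sqrt(72 + 13)) = ((-2 + 3)**2*(8 + (-2 + 3)**2))*((-3 - 5*(-3)) + sqrt(72 + 13)) = (1**2*(8 + 1**2))*((-3 + 15) + sqrt(85)) = (1*(8 + 1))*(12 + sqrt(85)) = (1*9)*(12 + sqrt(85)) = 9*(12 + sqrt(85)) = 108 + 9*sqrt(85)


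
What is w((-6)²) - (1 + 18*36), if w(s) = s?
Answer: -613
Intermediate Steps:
w((-6)²) - (1 + 18*36) = (-6)² - (1 + 18*36) = 36 - (1 + 648) = 36 - 1*649 = 36 - 649 = -613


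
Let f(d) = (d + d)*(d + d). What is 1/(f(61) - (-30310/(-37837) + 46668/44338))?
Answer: 838808453/12483270183504 ≈ 6.7195e-5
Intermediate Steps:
f(d) = 4*d² (f(d) = (2*d)*(2*d) = 4*d²)
1/(f(61) - (-30310/(-37837) + 46668/44338)) = 1/(4*61² - (-30310/(-37837) + 46668/44338)) = 1/(4*3721 - (-30310*(-1/37837) + 46668*(1/44338))) = 1/(14884 - (30310/37837 + 23334/22169)) = 1/(14884 - 1*1554830948/838808453) = 1/(14884 - 1554830948/838808453) = 1/(12483270183504/838808453) = 838808453/12483270183504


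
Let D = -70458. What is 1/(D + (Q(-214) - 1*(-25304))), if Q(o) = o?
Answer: -1/45368 ≈ -2.2042e-5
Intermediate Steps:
1/(D + (Q(-214) - 1*(-25304))) = 1/(-70458 + (-214 - 1*(-25304))) = 1/(-70458 + (-214 + 25304)) = 1/(-70458 + 25090) = 1/(-45368) = -1/45368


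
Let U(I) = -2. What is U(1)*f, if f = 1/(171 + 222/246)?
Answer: -41/3524 ≈ -0.011634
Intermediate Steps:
f = 41/7048 (f = 1/(171 + 222*(1/246)) = 1/(171 + 37/41) = 1/(7048/41) = 41/7048 ≈ 0.0058172)
U(1)*f = -2*41/7048 = -41/3524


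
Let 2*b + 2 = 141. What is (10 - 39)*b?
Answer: -4031/2 ≈ -2015.5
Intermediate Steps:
b = 139/2 (b = -1 + (½)*141 = -1 + 141/2 = 139/2 ≈ 69.500)
(10 - 39)*b = (10 - 39)*(139/2) = -29*139/2 = -4031/2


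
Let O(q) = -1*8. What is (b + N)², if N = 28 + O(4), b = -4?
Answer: 256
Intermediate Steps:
O(q) = -8
N = 20 (N = 28 - 8 = 20)
(b + N)² = (-4 + 20)² = 16² = 256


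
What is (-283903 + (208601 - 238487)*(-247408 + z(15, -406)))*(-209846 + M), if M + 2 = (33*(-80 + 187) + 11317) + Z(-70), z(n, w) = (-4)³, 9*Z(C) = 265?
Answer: -12977430976158415/9 ≈ -1.4419e+15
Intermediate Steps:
Z(C) = 265/9 (Z(C) = (⅑)*265 = 265/9)
z(n, w) = -64
M = 133879/9 (M = -2 + ((33*(-80 + 187) + 11317) + 265/9) = -2 + ((33*107 + 11317) + 265/9) = -2 + ((3531 + 11317) + 265/9) = -2 + (14848 + 265/9) = -2 + 133897/9 = 133879/9 ≈ 14875.)
(-283903 + (208601 - 238487)*(-247408 + z(15, -406)))*(-209846 + M) = (-283903 + (208601 - 238487)*(-247408 - 64))*(-209846 + 133879/9) = (-283903 - 29886*(-247472))*(-1754735/9) = (-283903 + 7395948192)*(-1754735/9) = 7395664289*(-1754735/9) = -12977430976158415/9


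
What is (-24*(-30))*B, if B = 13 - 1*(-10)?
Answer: 16560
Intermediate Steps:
B = 23 (B = 13 + 10 = 23)
(-24*(-30))*B = -24*(-30)*23 = 720*23 = 16560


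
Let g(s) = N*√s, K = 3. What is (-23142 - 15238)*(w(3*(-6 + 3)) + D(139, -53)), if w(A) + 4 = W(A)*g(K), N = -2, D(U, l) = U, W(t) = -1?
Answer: -5181300 - 76760*√3 ≈ -5.3143e+6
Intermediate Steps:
g(s) = -2*√s
w(A) = -4 + 2*√3 (w(A) = -4 - (-2)*√3 = -4 + 2*√3)
(-23142 - 15238)*(w(3*(-6 + 3)) + D(139, -53)) = (-23142 - 15238)*((-4 + 2*√3) + 139) = -38380*(135 + 2*√3) = -5181300 - 76760*√3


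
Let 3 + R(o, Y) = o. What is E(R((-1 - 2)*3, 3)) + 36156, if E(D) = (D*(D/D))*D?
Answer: 36300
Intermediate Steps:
R(o, Y) = -3 + o
E(D) = D² (E(D) = (D*1)*D = D*D = D²)
E(R((-1 - 2)*3, 3)) + 36156 = (-3 + (-1 - 2)*3)² + 36156 = (-3 - 3*3)² + 36156 = (-3 - 9)² + 36156 = (-12)² + 36156 = 144 + 36156 = 36300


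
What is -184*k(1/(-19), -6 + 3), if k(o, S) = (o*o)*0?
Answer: 0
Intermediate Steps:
k(o, S) = 0 (k(o, S) = o²*0 = 0)
-184*k(1/(-19), -6 + 3) = -184*0 = 0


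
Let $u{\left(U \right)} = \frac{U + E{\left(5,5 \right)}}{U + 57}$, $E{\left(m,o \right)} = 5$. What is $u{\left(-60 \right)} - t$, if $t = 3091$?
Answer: $- \frac{9218}{3} \approx -3072.7$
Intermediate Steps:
$u{\left(U \right)} = \frac{5 + U}{57 + U}$ ($u{\left(U \right)} = \frac{U + 5}{U + 57} = \frac{5 + U}{57 + U}$)
$u{\left(-60 \right)} - t = \frac{5 - 60}{57 - 60} - 3091 = \frac{1}{-3} \left(-55\right) - 3091 = \left(- \frac{1}{3}\right) \left(-55\right) - 3091 = \frac{55}{3} - 3091 = - \frac{9218}{3}$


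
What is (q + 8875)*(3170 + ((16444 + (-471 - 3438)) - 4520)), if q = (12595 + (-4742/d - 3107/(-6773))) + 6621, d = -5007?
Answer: 819672257926420/2608647 ≈ 3.1421e+8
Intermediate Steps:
q = 50131428007/2608647 (q = (12595 + (-4742/(-5007) - 3107/(-6773))) + 6621 = (12595 + (-4742*(-1/5007) - 3107*(-1/6773))) + 6621 = (12595 + (4742/5007 + 239/521)) + 6621 = (12595 + 3667255/2608647) + 6621 = 32859576220/2608647 + 6621 = 50131428007/2608647 ≈ 19217.)
(q + 8875)*(3170 + ((16444 + (-471 - 3438)) - 4520)) = (50131428007/2608647 + 8875)*(3170 + ((16444 + (-471 - 3438)) - 4520)) = 73283170132*(3170 + ((16444 - 3909) - 4520))/2608647 = 73283170132*(3170 + (12535 - 4520))/2608647 = 73283170132*(3170 + 8015)/2608647 = (73283170132/2608647)*11185 = 819672257926420/2608647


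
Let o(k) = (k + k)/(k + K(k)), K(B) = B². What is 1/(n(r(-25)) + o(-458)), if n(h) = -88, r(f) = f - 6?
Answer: -457/40218 ≈ -0.011363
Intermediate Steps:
r(f) = -6 + f
o(k) = 2*k/(k + k²) (o(k) = (k + k)/(k + k²) = (2*k)/(k + k²) = 2*k/(k + k²))
1/(n(r(-25)) + o(-458)) = 1/(-88 + 2/(1 - 458)) = 1/(-88 + 2/(-457)) = 1/(-88 + 2*(-1/457)) = 1/(-88 - 2/457) = 1/(-40218/457) = -457/40218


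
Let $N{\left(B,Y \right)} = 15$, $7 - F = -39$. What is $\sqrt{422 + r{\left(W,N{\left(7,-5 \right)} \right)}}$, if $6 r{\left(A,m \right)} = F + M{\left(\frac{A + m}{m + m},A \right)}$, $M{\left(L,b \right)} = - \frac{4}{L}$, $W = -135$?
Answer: $\frac{\sqrt{15474}}{6} \approx 20.732$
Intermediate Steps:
$F = 46$ ($F = 7 - -39 = 7 + 39 = 46$)
$r{\left(A,m \right)} = \frac{23}{3} - \frac{4 m}{3 \left(A + m\right)}$ ($r{\left(A,m \right)} = \frac{46 - \frac{4}{\left(A + m\right) \frac{1}{m + m}}}{6} = \frac{46 - \frac{4}{\left(A + m\right) \frac{1}{2 m}}}{6} = \frac{46 - \frac{4}{\frac{1}{2} \frac{1}{m} \left(A + m\right)}}{6} = \frac{46 - 4 \frac{2 m}{A + m}}{6} = \frac{46 - \frac{8 m}{A + m}}{6} = \frac{23}{3} - \frac{4 m}{3 \left(A + m\right)}$)
$\sqrt{422 + r{\left(W,N{\left(7,-5 \right)} \right)}} = \sqrt{422 + \frac{19 \cdot 15 + 23 \left(-135\right)}{3 \left(-135 + 15\right)}} = \sqrt{422 + \frac{285 - 3105}{3 \left(-120\right)}} = \sqrt{422 + \frac{1}{3} \left(- \frac{1}{120}\right) \left(-2820\right)} = \sqrt{422 + \frac{47}{6}} = \sqrt{\frac{2579}{6}} = \frac{\sqrt{15474}}{6}$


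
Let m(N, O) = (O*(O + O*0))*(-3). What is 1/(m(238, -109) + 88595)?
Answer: 1/52952 ≈ 1.8885e-5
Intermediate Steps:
m(N, O) = -3*O**2 (m(N, O) = (O*(O + 0))*(-3) = (O*O)*(-3) = O**2*(-3) = -3*O**2)
1/(m(238, -109) + 88595) = 1/(-3*(-109)**2 + 88595) = 1/(-3*11881 + 88595) = 1/(-35643 + 88595) = 1/52952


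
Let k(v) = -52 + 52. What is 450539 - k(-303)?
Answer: 450539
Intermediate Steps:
k(v) = 0
450539 - k(-303) = 450539 - 1*0 = 450539 + 0 = 450539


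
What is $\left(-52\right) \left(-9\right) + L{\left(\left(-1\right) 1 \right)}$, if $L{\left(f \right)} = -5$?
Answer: $463$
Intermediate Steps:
$\left(-52\right) \left(-9\right) + L{\left(\left(-1\right) 1 \right)} = \left(-52\right) \left(-9\right) - 5 = 468 - 5 = 463$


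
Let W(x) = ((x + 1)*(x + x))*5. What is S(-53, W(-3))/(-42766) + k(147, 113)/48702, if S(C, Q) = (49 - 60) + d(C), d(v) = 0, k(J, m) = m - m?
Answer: 11/42766 ≈ 0.00025721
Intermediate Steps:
k(J, m) = 0
W(x) = 10*x*(1 + x) (W(x) = ((1 + x)*(2*x))*5 = (2*x*(1 + x))*5 = 10*x*(1 + x))
S(C, Q) = -11 (S(C, Q) = (49 - 60) + 0 = -11 + 0 = -11)
S(-53, W(-3))/(-42766) + k(147, 113)/48702 = -11/(-42766) + 0/48702 = -11*(-1/42766) + 0*(1/48702) = 11/42766 + 0 = 11/42766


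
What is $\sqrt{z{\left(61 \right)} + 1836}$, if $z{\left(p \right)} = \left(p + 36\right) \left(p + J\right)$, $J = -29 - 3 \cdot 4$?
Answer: $8 \sqrt{59} \approx 61.449$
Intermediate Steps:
$J = -41$ ($J = -29 - 12 = -41$)
$z{\left(p \right)} = \left(-41 + p\right) \left(36 + p\right)$ ($z{\left(p \right)} = \left(p + 36\right) \left(p - 41\right) = \left(36 + p\right) \left(-41 + p\right) = \left(-41 + p\right) \left(36 + p\right)$)
$\sqrt{z{\left(61 \right)} + 1836} = \sqrt{\left(-1476 + 61^{2} - 305\right) + 1836} = \sqrt{\left(-1476 + 3721 - 305\right) + 1836} = \sqrt{1940 + 1836} = \sqrt{3776} = 8 \sqrt{59}$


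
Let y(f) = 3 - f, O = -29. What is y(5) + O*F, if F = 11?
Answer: -321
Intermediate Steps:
y(5) + O*F = (3 - 1*5) - 29*11 = (3 - 5) - 319 = -2 - 319 = -321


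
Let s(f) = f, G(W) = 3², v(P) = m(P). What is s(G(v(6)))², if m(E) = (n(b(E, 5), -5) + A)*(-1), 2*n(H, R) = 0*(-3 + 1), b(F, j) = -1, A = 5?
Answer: 81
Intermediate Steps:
n(H, R) = 0 (n(H, R) = (0*(-3 + 1))/2 = (0*(-2))/2 = (½)*0 = 0)
m(E) = -5 (m(E) = (0 + 5)*(-1) = 5*(-1) = -5)
v(P) = -5
G(W) = 9
s(G(v(6)))² = 9² = 81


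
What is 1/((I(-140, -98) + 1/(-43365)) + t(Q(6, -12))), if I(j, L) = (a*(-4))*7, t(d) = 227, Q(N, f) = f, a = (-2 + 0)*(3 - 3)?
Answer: 43365/9843854 ≈ 0.0044053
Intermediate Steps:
a = 0 (a = -2*0 = 0)
I(j, L) = 0 (I(j, L) = (0*(-4))*7 = 0*7 = 0)
1/((I(-140, -98) + 1/(-43365)) + t(Q(6, -12))) = 1/((0 + 1/(-43365)) + 227) = 1/((0 - 1/43365) + 227) = 1/(-1/43365 + 227) = 1/(9843854/43365) = 43365/9843854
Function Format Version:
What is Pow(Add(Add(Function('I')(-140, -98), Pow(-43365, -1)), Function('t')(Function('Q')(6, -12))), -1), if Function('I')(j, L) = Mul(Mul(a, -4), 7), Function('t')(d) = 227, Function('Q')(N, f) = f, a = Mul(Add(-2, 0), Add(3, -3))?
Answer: Rational(43365, 9843854) ≈ 0.0044053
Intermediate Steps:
a = 0 (a = Mul(-2, 0) = 0)
Function('I')(j, L) = 0 (Function('I')(j, L) = Mul(Mul(0, -4), 7) = Mul(0, 7) = 0)
Pow(Add(Add(Function('I')(-140, -98), Pow(-43365, -1)), Function('t')(Function('Q')(6, -12))), -1) = Pow(Add(Add(0, Pow(-43365, -1)), 227), -1) = Pow(Add(Add(0, Rational(-1, 43365)), 227), -1) = Pow(Add(Rational(-1, 43365), 227), -1) = Pow(Rational(9843854, 43365), -1) = Rational(43365, 9843854)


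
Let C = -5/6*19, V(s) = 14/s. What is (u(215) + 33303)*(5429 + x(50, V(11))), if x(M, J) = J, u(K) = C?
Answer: 3976684653/22 ≈ 1.8076e+8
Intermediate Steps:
C = -95/6 (C = -5*1/6*19 = -5/6*19 = -95/6 ≈ -15.833)
u(K) = -95/6
(u(215) + 33303)*(5429 + x(50, V(11))) = (-95/6 + 33303)*(5429 + 14/11) = 199723*(5429 + 14*(1/11))/6 = 199723*(5429 + 14/11)/6 = (199723/6)*(59733/11) = 3976684653/22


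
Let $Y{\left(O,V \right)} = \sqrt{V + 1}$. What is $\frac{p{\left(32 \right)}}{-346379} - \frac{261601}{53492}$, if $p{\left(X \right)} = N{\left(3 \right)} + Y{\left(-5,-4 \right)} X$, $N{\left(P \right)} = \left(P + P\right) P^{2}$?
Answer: $- \frac{90615981347}{18528505468} - \frac{32 i \sqrt{3}}{346379} \approx -4.8906 - 0.00016001 i$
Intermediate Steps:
$Y{\left(O,V \right)} = \sqrt{1 + V}$
$N{\left(P \right)} = 2 P^{3}$ ($N{\left(P \right)} = 2 P P^{2} = 2 P^{3}$)
$p{\left(X \right)} = 54 + i X \sqrt{3}$ ($p{\left(X \right)} = 2 \cdot 3^{3} + \sqrt{1 - 4} X = 2 \cdot 27 + \sqrt{-3} X = 54 + i \sqrt{3} X = 54 + i X \sqrt{3}$)
$\frac{p{\left(32 \right)}}{-346379} - \frac{261601}{53492} = \frac{54 + i 32 \sqrt{3}}{-346379} - \frac{261601}{53492} = \left(54 + 32 i \sqrt{3}\right) \left(- \frac{1}{346379}\right) - \frac{261601}{53492} = \left(- \frac{54}{346379} - \frac{32 i \sqrt{3}}{346379}\right) - \frac{261601}{53492} = - \frac{90615981347}{18528505468} - \frac{32 i \sqrt{3}}{346379}$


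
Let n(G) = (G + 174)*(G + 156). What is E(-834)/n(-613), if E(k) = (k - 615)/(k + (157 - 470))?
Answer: 1449/230114581 ≈ 6.2969e-6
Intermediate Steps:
E(k) = (-615 + k)/(-313 + k) (E(k) = (-615 + k)/(k - 313) = (-615 + k)/(-313 + k))
n(G) = (156 + G)*(174 + G) (n(G) = (174 + G)*(156 + G) = (156 + G)*(174 + G))
E(-834)/n(-613) = ((-615 - 834)/(-313 - 834))/(27144 + (-613)² + 330*(-613)) = (-1449/(-1147))/(27144 + 375769 - 202290) = -1/1147*(-1449)/200623 = (1449/1147)*(1/200623) = 1449/230114581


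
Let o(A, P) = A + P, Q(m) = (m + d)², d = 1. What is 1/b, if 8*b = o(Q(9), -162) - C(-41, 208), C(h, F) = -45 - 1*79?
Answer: 4/31 ≈ 0.12903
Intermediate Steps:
Q(m) = (1 + m)² (Q(m) = (m + 1)² = (1 + m)²)
C(h, F) = -124 (C(h, F) = -45 - 79 = -124)
b = 31/4 (b = (((1 + 9)² - 162) - 1*(-124))/8 = ((10² - 162) + 124)/8 = ((100 - 162) + 124)/8 = (-62 + 124)/8 = (⅛)*62 = 31/4 ≈ 7.7500)
1/b = 1/(31/4) = 4/31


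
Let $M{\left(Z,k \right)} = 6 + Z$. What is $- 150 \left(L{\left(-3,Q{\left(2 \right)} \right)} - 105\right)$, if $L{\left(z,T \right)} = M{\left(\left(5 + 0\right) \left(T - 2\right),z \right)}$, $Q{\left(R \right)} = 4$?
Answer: $13350$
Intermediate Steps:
$L{\left(z,T \right)} = -4 + 5 T$ ($L{\left(z,T \right)} = 6 + \left(5 + 0\right) \left(T - 2\right) = 6 + 5 \left(-2 + T\right) = 6 + \left(-10 + 5 T\right) = -4 + 5 T$)
$- 150 \left(L{\left(-3,Q{\left(2 \right)} \right)} - 105\right) = - 150 \left(\left(-4 + 5 \cdot 4\right) - 105\right) = - 150 \left(\left(-4 + 20\right) - 105\right) = - 150 \left(16 - 105\right) = \left(-150\right) \left(-89\right) = 13350$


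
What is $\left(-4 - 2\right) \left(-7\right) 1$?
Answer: $42$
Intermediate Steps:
$\left(-4 - 2\right) \left(-7\right) 1 = \left(-6\right) \left(-7\right) 1 = 42 \cdot 1 = 42$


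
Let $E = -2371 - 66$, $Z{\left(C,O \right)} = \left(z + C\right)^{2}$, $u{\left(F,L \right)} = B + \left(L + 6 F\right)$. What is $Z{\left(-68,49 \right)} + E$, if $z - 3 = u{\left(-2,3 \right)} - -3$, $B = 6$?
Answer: $1788$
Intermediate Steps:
$u{\left(F,L \right)} = 6 + L + 6 F$ ($u{\left(F,L \right)} = 6 + \left(L + 6 F\right) = 6 + L + 6 F$)
$z = 3$ ($z = 3 + \left(\left(6 + 3 + 6 \left(-2\right)\right) - -3\right) = 3 + \left(\left(6 + 3 - 12\right) + 3\right) = 3 + \left(-3 + 3\right) = 3 + 0 = 3$)
$Z{\left(C,O \right)} = \left(3 + C\right)^{2}$
$E = -2437$ ($E = -2371 - 66 = -2437$)
$Z{\left(-68,49 \right)} + E = \left(3 - 68\right)^{2} - 2437 = \left(-65\right)^{2} - 2437 = 4225 - 2437 = 1788$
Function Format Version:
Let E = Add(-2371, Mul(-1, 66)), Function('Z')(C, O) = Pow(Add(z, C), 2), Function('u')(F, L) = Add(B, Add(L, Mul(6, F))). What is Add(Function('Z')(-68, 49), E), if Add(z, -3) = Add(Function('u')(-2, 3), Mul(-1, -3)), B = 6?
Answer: 1788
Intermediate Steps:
Function('u')(F, L) = Add(6, L, Mul(6, F)) (Function('u')(F, L) = Add(6, Add(L, Mul(6, F))) = Add(6, L, Mul(6, F)))
z = 3 (z = Add(3, Add(Add(6, 3, Mul(6, -2)), Mul(-1, -3))) = Add(3, Add(Add(6, 3, -12), 3)) = Add(3, Add(-3, 3)) = Add(3, 0) = 3)
Function('Z')(C, O) = Pow(Add(3, C), 2)
E = -2437 (E = Add(-2371, -66) = -2437)
Add(Function('Z')(-68, 49), E) = Add(Pow(Add(3, -68), 2), -2437) = Add(Pow(-65, 2), -2437) = Add(4225, -2437) = 1788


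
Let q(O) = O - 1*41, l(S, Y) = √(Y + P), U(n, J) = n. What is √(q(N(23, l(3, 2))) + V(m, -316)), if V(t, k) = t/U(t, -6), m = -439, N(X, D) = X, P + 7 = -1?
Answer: I*√17 ≈ 4.1231*I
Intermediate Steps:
P = -8 (P = -7 - 1 = -8)
l(S, Y) = √(-8 + Y) (l(S, Y) = √(Y - 8) = √(-8 + Y))
q(O) = -41 + O (q(O) = O - 41 = -41 + O)
V(t, k) = 1 (V(t, k) = t/t = 1)
√(q(N(23, l(3, 2))) + V(m, -316)) = √((-41 + 23) + 1) = √(-18 + 1) = √(-17) = I*√17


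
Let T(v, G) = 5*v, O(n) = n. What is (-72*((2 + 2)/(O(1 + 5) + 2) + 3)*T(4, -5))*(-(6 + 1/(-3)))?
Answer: 28560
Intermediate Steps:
(-72*((2 + 2)/(O(1 + 5) + 2) + 3)*T(4, -5))*(-(6 + 1/(-3))) = (-72*((2 + 2)/((1 + 5) + 2) + 3)*5*4)*(-(6 + 1/(-3))) = (-72*(4/(6 + 2) + 3)*20)*(-(6 - ⅓)) = (-72*(4/8 + 3)*20)*(-1*17/3) = -72*(4*(⅛) + 3)*20*(-17/3) = -72*(½ + 3)*20*(-17/3) = -252*20*(-17/3) = -72*70*(-17/3) = -5040*(-17/3) = 28560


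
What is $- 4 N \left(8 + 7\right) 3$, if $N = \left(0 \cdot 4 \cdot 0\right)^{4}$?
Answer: $0$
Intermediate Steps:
$N = 0$ ($N = \left(0 \cdot 0\right)^{4} = 0^{4} = 0$)
$- 4 N \left(8 + 7\right) 3 = \left(-4\right) 0 \left(8 + 7\right) 3 = 0 \cdot 15 \cdot 3 = 0 \cdot 45 = 0$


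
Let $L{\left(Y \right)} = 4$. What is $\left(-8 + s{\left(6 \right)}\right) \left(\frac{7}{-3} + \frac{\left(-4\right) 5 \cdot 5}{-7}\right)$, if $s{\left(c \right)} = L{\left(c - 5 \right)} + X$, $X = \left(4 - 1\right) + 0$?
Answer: $- \frac{251}{21} \approx -11.952$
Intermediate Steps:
$X = 3$ ($X = 3 + 0 = 3$)
$s{\left(c \right)} = 7$ ($s{\left(c \right)} = 4 + 3 = 7$)
$\left(-8 + s{\left(6 \right)}\right) \left(\frac{7}{-3} + \frac{\left(-4\right) 5 \cdot 5}{-7}\right) = \left(-8 + 7\right) \left(\frac{7}{-3} + \frac{\left(-4\right) 5 \cdot 5}{-7}\right) = - (7 \left(- \frac{1}{3}\right) + \left(-20\right) 5 \left(- \frac{1}{7}\right)) = - (- \frac{7}{3} - - \frac{100}{7}) = - (- \frac{7}{3} + \frac{100}{7}) = \left(-1\right) \frac{251}{21} = - \frac{251}{21}$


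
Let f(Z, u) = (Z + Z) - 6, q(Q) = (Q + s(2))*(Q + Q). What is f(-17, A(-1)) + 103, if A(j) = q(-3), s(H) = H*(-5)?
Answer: 63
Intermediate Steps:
s(H) = -5*H
q(Q) = 2*Q*(-10 + Q) (q(Q) = (Q - 5*2)*(Q + Q) = (Q - 10)*(2*Q) = (-10 + Q)*(2*Q) = 2*Q*(-10 + Q))
A(j) = 78 (A(j) = 2*(-3)*(-10 - 3) = 2*(-3)*(-13) = 78)
f(Z, u) = -6 + 2*Z (f(Z, u) = 2*Z - 6 = -6 + 2*Z)
f(-17, A(-1)) + 103 = (-6 + 2*(-17)) + 103 = (-6 - 34) + 103 = -40 + 103 = 63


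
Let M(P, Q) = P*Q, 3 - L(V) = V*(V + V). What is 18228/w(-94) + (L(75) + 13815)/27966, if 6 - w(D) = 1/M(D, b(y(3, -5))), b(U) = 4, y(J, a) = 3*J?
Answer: 31946192204/10519877 ≈ 3036.7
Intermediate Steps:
L(V) = 3 - 2*V² (L(V) = 3 - V*(V + V) = 3 - V*2*V = 3 - 2*V²)
w(D) = 6 - 1/(4*D) (w(D) = 6 - 1/(D*4) = 6 - 1/(4*D))
18228/w(-94) + (L(75) + 13815)/27966 = 18228/(6 - ¼/(-94)) + ((3 - 2*75²) + 13815)/27966 = 18228/(6 - ¼*(-1/94)) + ((3 - 2*5625) + 13815)*(1/27966) = 18228/(6 + 1/376) + ((3 - 11250) + 13815)*(1/27966) = 18228/(2257/376) + (-11247 + 13815)*(1/27966) = 18228*(376/2257) + 2568*(1/27966) = 6853728/2257 + 428/4661 = 31946192204/10519877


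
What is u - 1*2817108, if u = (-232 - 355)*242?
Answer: -2959162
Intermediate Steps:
u = -142054 (u = -587*242 = -142054)
u - 1*2817108 = -142054 - 1*2817108 = -142054 - 2817108 = -2959162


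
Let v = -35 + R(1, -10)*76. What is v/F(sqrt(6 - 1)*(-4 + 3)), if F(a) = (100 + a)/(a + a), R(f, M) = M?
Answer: 1590/1999 + 31800*sqrt(5)/1999 ≈ 36.367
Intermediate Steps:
F(a) = (100 + a)/(2*a) (F(a) = (100 + a)/((2*a)) = (100 + a)*(1/(2*a)) = (100 + a)/(2*a))
v = -795 (v = -35 - 10*76 = -35 - 760 = -795)
v/F(sqrt(6 - 1)*(-4 + 3)) = -795*2*sqrt(6 - 1)*(-4 + 3)/(100 + sqrt(6 - 1)*(-4 + 3)) = -795*(-2*sqrt(5)/(100 + sqrt(5)*(-1))) = -795*(-2*sqrt(5)/(100 - sqrt(5))) = -(-1590)*sqrt(5)/(100 - sqrt(5)) = 1590*sqrt(5)/(100 - sqrt(5))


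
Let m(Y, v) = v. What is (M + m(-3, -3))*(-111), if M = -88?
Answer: 10101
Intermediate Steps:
(M + m(-3, -3))*(-111) = (-88 - 3)*(-111) = -91*(-111) = 10101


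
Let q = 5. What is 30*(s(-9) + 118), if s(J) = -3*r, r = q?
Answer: 3090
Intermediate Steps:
r = 5
s(J) = -15 (s(J) = -3*5 = -15)
30*(s(-9) + 118) = 30*(-15 + 118) = 30*103 = 3090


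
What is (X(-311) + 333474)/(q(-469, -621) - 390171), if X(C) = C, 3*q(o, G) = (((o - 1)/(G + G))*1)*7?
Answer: -620682669/726886928 ≈ -0.85389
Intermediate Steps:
q(o, G) = 7*(-1 + o)/(6*G) (q(o, G) = ((((o - 1)/(G + G))*1)*7)/3 = ((((-1 + o)/((2*G)))*1)*7)/3 = ((((-1 + o)*(1/(2*G)))*1)*7)/3 = ((((-1 + o)/(2*G))*1)*7)/3 = (((-1 + o)/(2*G))*7)/3 = (7*(-1 + o)/(2*G))/3 = 7*(-1 + o)/(6*G))
(X(-311) + 333474)/(q(-469, -621) - 390171) = (-311 + 333474)/((7/6)*(-1 - 469)/(-621) - 390171) = 333163/((7/6)*(-1/621)*(-470) - 390171) = 333163/(1645/1863 - 390171) = 333163/(-726886928/1863) = 333163*(-1863/726886928) = -620682669/726886928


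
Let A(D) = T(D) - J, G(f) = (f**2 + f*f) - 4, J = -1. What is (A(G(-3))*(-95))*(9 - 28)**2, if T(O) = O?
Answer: -514425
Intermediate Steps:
G(f) = -4 + 2*f**2 (G(f) = (f**2 + f**2) - 4 = 2*f**2 - 4 = -4 + 2*f**2)
A(D) = 1 + D (A(D) = D - 1*(-1) = D + 1 = 1 + D)
(A(G(-3))*(-95))*(9 - 28)**2 = ((1 + (-4 + 2*(-3)**2))*(-95))*(9 - 28)**2 = ((1 + (-4 + 2*9))*(-95))*(-19)**2 = ((1 + (-4 + 18))*(-95))*361 = ((1 + 14)*(-95))*361 = (15*(-95))*361 = -1425*361 = -514425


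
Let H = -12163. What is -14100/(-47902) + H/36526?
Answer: -33807713/874834226 ≈ -0.038645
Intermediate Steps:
-14100/(-47902) + H/36526 = -14100/(-47902) - 12163/36526 = -14100*(-1/47902) - 12163*1/36526 = 7050/23951 - 12163/36526 = -33807713/874834226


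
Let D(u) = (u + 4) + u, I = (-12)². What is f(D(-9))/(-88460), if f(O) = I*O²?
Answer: -7056/22115 ≈ -0.31906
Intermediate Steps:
I = 144
D(u) = 4 + 2*u (D(u) = (4 + u) + u = 4 + 2*u)
f(O) = 144*O²
f(D(-9))/(-88460) = (144*(4 + 2*(-9))²)/(-88460) = (144*(4 - 18)²)*(-1/88460) = (144*(-14)²)*(-1/88460) = (144*196)*(-1/88460) = 28224*(-1/88460) = -7056/22115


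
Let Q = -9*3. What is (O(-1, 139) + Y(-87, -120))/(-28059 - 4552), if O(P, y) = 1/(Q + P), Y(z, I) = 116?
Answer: -3247/913108 ≈ -0.0035560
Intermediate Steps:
Q = -27
O(P, y) = 1/(-27 + P)
(O(-1, 139) + Y(-87, -120))/(-28059 - 4552) = (1/(-27 - 1) + 116)/(-28059 - 4552) = (1/(-28) + 116)/(-32611) = (-1/28 + 116)*(-1/32611) = (3247/28)*(-1/32611) = -3247/913108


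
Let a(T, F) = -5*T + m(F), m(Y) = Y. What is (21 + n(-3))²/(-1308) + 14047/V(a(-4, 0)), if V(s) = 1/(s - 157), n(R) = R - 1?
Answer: -2517166501/1308 ≈ -1.9244e+6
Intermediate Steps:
n(R) = -1 + R
a(T, F) = F - 5*T (a(T, F) = -5*T + F = F - 5*T)
V(s) = 1/(-157 + s)
(21 + n(-3))²/(-1308) + 14047/V(a(-4, 0)) = (21 + (-1 - 3))²/(-1308) + 14047/(1/(-157 + (0 - 5*(-4)))) = (21 - 4)²*(-1/1308) + 14047/(1/(-157 + (0 + 20))) = 17²*(-1/1308) + 14047/(1/(-157 + 20)) = 289*(-1/1308) + 14047/(1/(-137)) = -289/1308 + 14047/(-1/137) = -289/1308 + 14047*(-137) = -289/1308 - 1924439 = -2517166501/1308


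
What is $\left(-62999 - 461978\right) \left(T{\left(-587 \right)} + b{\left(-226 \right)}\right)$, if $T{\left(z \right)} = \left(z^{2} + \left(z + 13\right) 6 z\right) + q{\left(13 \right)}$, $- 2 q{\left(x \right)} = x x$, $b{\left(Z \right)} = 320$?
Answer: $- \frac{2484645269105}{2} \approx -1.2423 \cdot 10^{12}$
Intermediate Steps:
$q{\left(x \right)} = - \frac{x^{2}}{2}$ ($q{\left(x \right)} = - \frac{x x}{2} = - \frac{x^{2}}{2}$)
$T{\left(z \right)} = - \frac{169}{2} + z^{2} + z \left(78 + 6 z\right)$ ($T{\left(z \right)} = \left(z^{2} + \left(z + 13\right) 6 z\right) - \frac{13^{2}}{2} = \left(z^{2} + \left(13 + z\right) 6 z\right) - \frac{169}{2} = \left(z^{2} + \left(78 + 6 z\right) z\right) - \frac{169}{2} = \left(z^{2} + z \left(78 + 6 z\right)\right) - \frac{169}{2} = - \frac{169}{2} + z^{2} + z \left(78 + 6 z\right)$)
$\left(-62999 - 461978\right) \left(T{\left(-587 \right)} + b{\left(-226 \right)}\right) = \left(-62999 - 461978\right) \left(\left(- \frac{169}{2} + 7 \left(-587\right)^{2} + 78 \left(-587\right)\right) + 320\right) = - 524977 \left(\left(- \frac{169}{2} + 7 \cdot 344569 - 45786\right) + 320\right) = - 524977 \left(\left(- \frac{169}{2} + 2411983 - 45786\right) + 320\right) = - 524977 \left(\frac{4732225}{2} + 320\right) = \left(-524977\right) \frac{4732865}{2} = - \frac{2484645269105}{2}$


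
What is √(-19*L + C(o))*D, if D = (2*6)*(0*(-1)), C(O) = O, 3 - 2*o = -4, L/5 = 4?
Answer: 0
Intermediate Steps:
L = 20 (L = 5*4 = 20)
o = 7/2 (o = 3/2 - ½*(-4) = 3/2 + 2 = 7/2 ≈ 3.5000)
D = 0 (D = 12*0 = 0)
√(-19*L + C(o))*D = √(-19*20 + 7/2)*0 = √(-380 + 7/2)*0 = √(-753/2)*0 = (I*√1506/2)*0 = 0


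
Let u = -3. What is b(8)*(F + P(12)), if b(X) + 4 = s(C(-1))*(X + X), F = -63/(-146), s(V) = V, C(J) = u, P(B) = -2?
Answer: 5954/73 ≈ 81.562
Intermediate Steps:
C(J) = -3
F = 63/146 (F = -63*(-1/146) = 63/146 ≈ 0.43151)
b(X) = -4 - 6*X (b(X) = -4 - 3*(X + X) = -4 - 6*X)
b(8)*(F + P(12)) = (-4 - 6*8)*(63/146 - 2) = (-4 - 48)*(-229/146) = -52*(-229/146) = 5954/73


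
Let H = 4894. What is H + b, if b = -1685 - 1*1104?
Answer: 2105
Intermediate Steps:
b = -2789 (b = -1685 - 1104 = -2789)
H + b = 4894 - 2789 = 2105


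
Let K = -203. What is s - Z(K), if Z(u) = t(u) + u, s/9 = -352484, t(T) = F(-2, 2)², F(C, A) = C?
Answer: -3172157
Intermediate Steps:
t(T) = 4 (t(T) = (-2)² = 4)
s = -3172356 (s = 9*(-352484) = -3172356)
Z(u) = 4 + u
s - Z(K) = -3172356 - (4 - 203) = -3172356 - 1*(-199) = -3172356 + 199 = -3172157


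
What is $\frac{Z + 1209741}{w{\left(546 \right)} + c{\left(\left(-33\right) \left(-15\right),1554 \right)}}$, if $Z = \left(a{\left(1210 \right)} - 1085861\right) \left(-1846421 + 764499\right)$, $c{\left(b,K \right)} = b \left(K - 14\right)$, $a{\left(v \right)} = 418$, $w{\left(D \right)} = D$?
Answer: $\frac{1174365871187}{762846} \approx 1.5395 \cdot 10^{6}$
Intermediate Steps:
$c{\left(b,K \right)} = b \left(-14 + K\right)$
$Z = 1174364661446$ ($Z = \left(418 - 1085861\right) \left(-1846421 + 764499\right) = \left(-1085443\right) \left(-1081922\right) = 1174364661446$)
$\frac{Z + 1209741}{w{\left(546 \right)} + c{\left(\left(-33\right) \left(-15\right),1554 \right)}} = \frac{1174364661446 + 1209741}{546 + \left(-33\right) \left(-15\right) \left(-14 + 1554\right)} = \frac{1174365871187}{546 + 495 \cdot 1540} = \frac{1174365871187}{546 + 762300} = \frac{1174365871187}{762846}$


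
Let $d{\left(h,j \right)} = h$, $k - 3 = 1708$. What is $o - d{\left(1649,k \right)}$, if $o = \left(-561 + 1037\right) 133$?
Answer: $61659$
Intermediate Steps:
$k = 1711$ ($k = 3 + 1708 = 1711$)
$o = 63308$ ($o = 476 \cdot 133 = 63308$)
$o - d{\left(1649,k \right)} = 63308 - 1649 = 61659$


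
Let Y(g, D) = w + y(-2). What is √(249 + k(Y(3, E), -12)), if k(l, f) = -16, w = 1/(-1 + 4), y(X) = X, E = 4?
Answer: √233 ≈ 15.264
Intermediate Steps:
w = ⅓ (w = 1/3 = ⅓ ≈ 0.33333)
Y(g, D) = -5/3 (Y(g, D) = ⅓ - 2 = -5/3)
√(249 + k(Y(3, E), -12)) = √(249 - 16) = √233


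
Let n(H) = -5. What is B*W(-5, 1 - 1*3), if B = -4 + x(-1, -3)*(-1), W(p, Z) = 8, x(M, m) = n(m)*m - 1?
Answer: -144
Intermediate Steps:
x(M, m) = -1 - 5*m (x(M, m) = -5*m - 1 = -1 - 5*m)
B = -18 (B = -4 + (-1 - 5*(-3))*(-1) = -4 + (-1 + 15)*(-1) = -4 + 14*(-1) = -4 - 14 = -18)
B*W(-5, 1 - 1*3) = -18*8 = -144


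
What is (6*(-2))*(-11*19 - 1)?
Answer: 2520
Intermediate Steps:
(6*(-2))*(-11*19 - 1) = -12*(-209 - 1) = -12*(-210) = 2520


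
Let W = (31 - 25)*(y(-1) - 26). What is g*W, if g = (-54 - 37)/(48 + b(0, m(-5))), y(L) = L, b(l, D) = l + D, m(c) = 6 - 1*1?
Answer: 14742/53 ≈ 278.15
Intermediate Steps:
m(c) = 5 (m(c) = 6 - 1 = 5)
b(l, D) = D + l
W = -162 (W = (31 - 25)*(-1 - 26) = 6*(-27) = -162)
g = -91/53 (g = (-54 - 37)/(48 + (5 + 0)) = -91/(48 + 5) = -91/53 ≈ -1.7170)
g*W = -91/53*(-162) = 14742/53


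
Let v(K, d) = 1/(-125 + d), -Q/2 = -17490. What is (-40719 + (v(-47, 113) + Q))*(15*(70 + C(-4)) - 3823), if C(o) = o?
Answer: 195105877/12 ≈ 1.6259e+7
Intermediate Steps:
Q = 34980 (Q = -2*(-17490) = 34980)
(-40719 + (v(-47, 113) + Q))*(15*(70 + C(-4)) - 3823) = (-40719 + (1/(-125 + 113) + 34980))*(15*(70 - 4) - 3823) = (-40719 + (1/(-12) + 34980))*(15*66 - 3823) = (-40719 + (-1/12 + 34980))*(990 - 3823) = (-40719 + 419759/12)*(-2833) = -68869/12*(-2833) = 195105877/12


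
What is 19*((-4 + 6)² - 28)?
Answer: -456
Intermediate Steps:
19*((-4 + 6)² - 28) = 19*(2² - 28) = 19*(4 - 28) = 19*(-24) = -456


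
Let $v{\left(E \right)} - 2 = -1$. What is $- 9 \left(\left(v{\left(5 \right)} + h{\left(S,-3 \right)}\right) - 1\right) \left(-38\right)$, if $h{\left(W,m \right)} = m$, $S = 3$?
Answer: $-1026$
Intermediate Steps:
$v{\left(E \right)} = 1$ ($v{\left(E \right)} = 2 - 1 = 1$)
$- 9 \left(\left(v{\left(5 \right)} + h{\left(S,-3 \right)}\right) - 1\right) \left(-38\right) = - 9 \left(\left(1 - 3\right) - 1\right) \left(-38\right) = - 9 \left(-2 - 1\right) \left(-38\right) = \left(-9\right) \left(-3\right) \left(-38\right) = 27 \left(-38\right) = -1026$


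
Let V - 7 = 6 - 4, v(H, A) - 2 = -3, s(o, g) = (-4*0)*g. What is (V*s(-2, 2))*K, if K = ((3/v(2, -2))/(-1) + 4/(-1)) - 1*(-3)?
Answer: 0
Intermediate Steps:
s(o, g) = 0 (s(o, g) = 0*g = 0)
v(H, A) = -1 (v(H, A) = 2 - 3 = -1)
V = 9 (V = 7 + (6 - 4) = 7 + 2 = 9)
K = 2 (K = ((3/(-1))/(-1) + 4/(-1)) - 1*(-3) = ((3*(-1))*(-1) + 4*(-1)) + 3 = (-3*(-1) - 4) + 3 = (3 - 4) + 3 = -1 + 3 = 2)
(V*s(-2, 2))*K = (9*0)*2 = 0*2 = 0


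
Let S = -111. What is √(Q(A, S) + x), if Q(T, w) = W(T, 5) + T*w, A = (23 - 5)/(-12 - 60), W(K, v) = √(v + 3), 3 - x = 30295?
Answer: √(-121057 + 8*√2)/2 ≈ 173.96*I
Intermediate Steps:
x = -30292 (x = 3 - 1*30295 = 3 - 30295 = -30292)
W(K, v) = √(3 + v)
A = -¼ (A = 18/(-72) = 18*(-1/72) = -¼ ≈ -0.25000)
Q(T, w) = 2*√2 + T*w (Q(T, w) = √(3 + 5) + T*w = √8 + T*w = 2*√2 + T*w)
√(Q(A, S) + x) = √((2*√2 - ¼*(-111)) - 30292) = √((2*√2 + 111/4) - 30292) = √((111/4 + 2*√2) - 30292) = √(-121057/4 + 2*√2)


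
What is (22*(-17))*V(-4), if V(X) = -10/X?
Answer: -935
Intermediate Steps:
(22*(-17))*V(-4) = (22*(-17))*(-10/(-4)) = -(-3740)*(-1)/4 = -374*5/2 = -935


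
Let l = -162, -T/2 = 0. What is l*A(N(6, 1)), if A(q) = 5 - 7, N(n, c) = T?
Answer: 324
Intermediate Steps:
T = 0 (T = -2*0 = 0)
N(n, c) = 0
A(q) = -2
l*A(N(6, 1)) = -162*(-2) = 324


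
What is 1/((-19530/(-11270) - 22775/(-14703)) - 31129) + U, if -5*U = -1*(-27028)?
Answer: -79657214727215/14736054139 ≈ -5405.6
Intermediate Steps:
U = -27028/5 (U = -(-1)*(-27028)/5 = -⅕*27028 = -27028/5 ≈ -5405.6)
1/((-19530/(-11270) - 22775/(-14703)) - 31129) + U = 1/((-19530/(-11270) - 22775/(-14703)) - 31129) - 27028/5 = 1/((-19530*(-1/11270) - 22775*(-1/14703)) - 31129) - 27028/5 = 1/((279/161 + 22775/14703) - 31129) - 27028/5 = 1/(7768912/2367183 - 31129) - 27028/5 = 1/(-73680270695/2367183) - 27028/5 = -2367183/73680270695 - 27028/5 = -79657214727215/14736054139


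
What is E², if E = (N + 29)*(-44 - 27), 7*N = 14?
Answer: 4844401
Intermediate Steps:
N = 2 (N = (⅐)*14 = 2)
E = -2201 (E = (2 + 29)*(-44 - 27) = 31*(-71) = -2201)
E² = (-2201)² = 4844401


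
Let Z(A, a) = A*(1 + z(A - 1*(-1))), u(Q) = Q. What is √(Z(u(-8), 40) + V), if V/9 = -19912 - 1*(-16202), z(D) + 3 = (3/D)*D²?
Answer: I*√33206 ≈ 182.23*I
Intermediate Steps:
z(D) = -3 + 3*D (z(D) = -3 + (3/D)*D² = -3 + 3*D)
Z(A, a) = A*(1 + 3*A) (Z(A, a) = A*(1 + (-3 + 3*(A - 1*(-1)))) = A*(1 + (-3 + 3*(A + 1))) = A*(1 + (-3 + 3*(1 + A))) = A*(1 + (-3 + (3 + 3*A))) = A*(1 + 3*A))
V = -33390 (V = 9*(-19912 - 1*(-16202)) = 9*(-19912 + 16202) = 9*(-3710) = -33390)
√(Z(u(-8), 40) + V) = √(-8*(1 + 3*(-8)) - 33390) = √(-8*(1 - 24) - 33390) = √(-8*(-23) - 33390) = √(184 - 33390) = √(-33206) = I*√33206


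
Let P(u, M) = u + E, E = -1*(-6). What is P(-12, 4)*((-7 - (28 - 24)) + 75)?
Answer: -384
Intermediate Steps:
E = 6
P(u, M) = 6 + u (P(u, M) = u + 6 = 6 + u)
P(-12, 4)*((-7 - (28 - 24)) + 75) = (6 - 12)*((-7 - (28 - 24)) + 75) = -6*((-7 - 1*4) + 75) = -6*((-7 - 4) + 75) = -6*(-11 + 75) = -6*64 = -384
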